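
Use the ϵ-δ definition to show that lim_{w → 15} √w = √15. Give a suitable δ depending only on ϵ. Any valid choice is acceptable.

Let ϵ > 0 be given. We want δ > 0 such that 0 < |w − 15| < δ implies |√w − √15| < ϵ.
Rationalise: √w − √15 = (w − 15)/(√w + √15), so |√w − √15| = |w − 15|/(√w + √15).
Restrict δ ≤ 15 so that |w − 15| < 15 forces w > 0, and then √w + √15 > √15.
Hence |√w − √15| < |w − 15|/√15, which is < ϵ once |w − 15| < √15·ϵ.
Take δ = min(15, √15·ϵ). If 0 < |w − 15| < δ then w > 0 and |√w − √15| < |w − 15|/√15 < ϵ.

δ = min(15, √15·ϵ)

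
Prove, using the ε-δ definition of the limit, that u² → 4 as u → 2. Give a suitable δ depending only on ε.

Fix ε > 0. We seek δ > 0 with 0 < |u − 2| < δ ⇒ |u² − 4| < ε.
Factor: u² − 4 = (u − 2)(u + 2), so |u² − 4| = |u − 2|·|u + 2|.
Impose δ ≤ 1 so that |u| < 3; then |u + 2| ≤ 5.
Hence |u² − 4| ≤ 5|u − 2|, which is < ε once |u − 2| < ε/5.
Take δ = min(1, ε/5). If 0 < |u − 2| < δ then both bounds hold and |u² − 4| ≤ 5|u − 2| < 5·(ε/5) = ε.

δ = min(1, ε/5)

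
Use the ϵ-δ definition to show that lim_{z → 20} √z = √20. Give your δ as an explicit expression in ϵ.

δ = min(20, √20·ϵ)

Let ϵ > 0. We want δ > 0 such that 0 < |z − 20| < δ implies |√z − √20| < ϵ.
Multiplying by the conjugate, |√z − √20| = |z − 20|/(√z + √20).
Restrict δ ≤ 20 so that |z − 20| < 20 forces z > 0, and then √z + √20 > √20.
Hence |√z − √20| < |z − 20|/√20, which is < ϵ once |z − 20| < √20·ϵ.
Take δ = min(20, √20·ϵ). If 0 < |z − 20| < δ then z > 0 and |√z − √20| < |z − 20|/√20 < ϵ.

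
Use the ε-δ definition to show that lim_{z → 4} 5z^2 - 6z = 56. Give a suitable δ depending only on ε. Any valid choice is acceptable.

Suppose ε > 0. We want δ > 0 such that 0 < |z − 4| < δ implies |(5z^2 - 6z) − 56| < ε.
(5z^2 - 6z) − 56 = 5z^2 - 6z - 56 = (z − 4)(5z + 14).
So |(5z^2 - 6z) − 56| = |z − 4|·|5z + 14|.
Require δ ≤ 1. Then |z − 4| < 1 gives |z| < 5, and by the triangle inequality |5z + 14| ≤ 5·5 + 14 = 39.
Hence |(5z^2 - 6z) − 56| ≤ 39|z − 4| < ε provided |z − 4| < ε/39.
Take δ = min(1, ε/39). Then 0 < |z − 4| < δ gives both |z − 4| < 1 and |z − 4| < ε/39, so |(5z^2 - 6z) − 56| < ε.

δ = min(1, ε/39)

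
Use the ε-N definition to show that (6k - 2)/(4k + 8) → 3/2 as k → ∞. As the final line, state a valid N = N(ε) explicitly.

N = (7/2)/ε

Fix ε > 0. For k ≥ 1, |(6k - 2)/(4k + 8) − (3/2)| = |-56|/(4(4k + 8)) = 56/(4(4k + 8)).
Since 4k + 8 ≥ 4k for k ≥ 1, this is ≤ 56/(4·4k) = (7/2)/k.
So |(6k - 2)/(4k + 8) − (3/2)| < ε whenever k > (7/2)/ε.
Take N = (7/2)/ε. If k > N then |(6k - 2)/(4k + 8) − (3/2)| ≤ (7/2)/k < ε.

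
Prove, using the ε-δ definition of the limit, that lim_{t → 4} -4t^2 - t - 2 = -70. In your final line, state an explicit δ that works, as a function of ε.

Let ε > 0. We want δ > 0 such that 0 < |t − 4| < δ implies |(-4t^2 - t - 2) + 70| < ε.
(-4t^2 - t - 2) + 70 = -4t^2 - t + 68 = (t − 4)(-4t - 17).
So |(-4t^2 - t - 2) + 70| = |t − 4|·|-4t - 17|.
Require δ ≤ 1. Then |t − 4| < 1 gives |t| < 5, and by the triangle inequality |-4t - 17| ≤ 4·5 + 17 = 37.
Hence |(-4t^2 - t - 2) + 70| ≤ 37|t − 4| < ε provided |t − 4| < ε/37.
Take δ = min(1, ε/37). Then 0 < |t − 4| < δ gives both |t − 4| < 1 and |t − 4| < ε/37, so |(-4t^2 - t - 2) + 70| < ε.

δ = min(1, ε/37)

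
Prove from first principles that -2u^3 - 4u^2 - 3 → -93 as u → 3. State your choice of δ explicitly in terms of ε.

Fix ε > 0. We want δ > 0 such that 0 < |u − 3| < δ implies |(-2u^3 - 4u^2 - 3) + 93| < ε.
(-2u^3 - 4u^2 - 3) + 93 = -2u^3 - 4u^2 + 90 = (u − 3)(-2u^2 - 10u - 30).
So |(-2u^3 - 4u^2 - 3) + 93| = |u − 3|·|-2u^2 - 10u - 30|.
Require δ ≤ 1. Then |u − 3| < 1 gives |u| < 4, and by the triangle inequality |-2u^2 - 10u - 30| ≤ 2·4^2 + 10·4 + 30 = 102.
Hence |(-2u^3 - 4u^2 - 3) + 93| ≤ 102|u − 3| < ε provided |u − 3| < ε/102.
Take δ = min(1, ε/102). Then 0 < |u − 3| < δ gives both |u − 3| < 1 and |u − 3| < ε/102, so |(-2u^3 - 4u^2 - 3) + 93| < ε.

δ = min(1, ε/102)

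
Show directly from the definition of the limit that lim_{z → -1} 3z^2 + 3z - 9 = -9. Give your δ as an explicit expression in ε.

δ = min(2, ε/9)

Let ε > 0 be given. We want δ > 0 such that 0 < |z + 1| < δ implies |(3z^2 + 3z - 9) + 9| < ε.
(3z^2 + 3z - 9) + 9 = 3z^2 + 3z = (z + 1)(3z).
So |(3z^2 + 3z - 9) + 9| = |z + 1|·|3z|.
Assume first that |z + 1| < 2, so |z| < 3. Then |3z| ≤ 3·3 = 9.
Hence |(3z^2 + 3z - 9) + 9| ≤ 9|z + 1| < ε provided |z + 1| < ε/9.
Choosing δ = min(2, ε/9) ensures both conditions, hence |(3z^2 + 3z - 9) + 9| < ε.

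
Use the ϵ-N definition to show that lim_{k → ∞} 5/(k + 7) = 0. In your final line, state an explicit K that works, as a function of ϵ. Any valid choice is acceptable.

Suppose ϵ > 0. For k ≥ 1, |5/(k + 7) − 0| = 5/(k + 7) ≤ 5/k.
We need 5/k < ϵ, i.e. k > 5/ϵ.
Take K = 5/ϵ. If k > K then |5/(k + 7)| ≤ 5/k < ϵ.

K = 5/ϵ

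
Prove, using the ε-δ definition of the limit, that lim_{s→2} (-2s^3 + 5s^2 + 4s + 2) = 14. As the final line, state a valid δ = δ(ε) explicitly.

δ = min(2, ε/42)

Suppose ε > 0. We want δ > 0 such that 0 < |s − 2| < δ implies |(-2s^3 + 5s^2 + 4s + 2) − 14| < ε.
(-2s^3 + 5s^2 + 4s + 2) − 14 = -2s^3 + 5s^2 + 4s - 12 = (s − 2)(-2s^2 + s + 6).
So |(-2s^3 + 5s^2 + 4s + 2) − 14| = |s − 2|·|-2s^2 + s + 6|.
Assume first that |s − 2| < 2, so |s| < 4. Then |-2s^2 + s + 6| ≤ 2·4^2 + 4 + 6 = 42.
Hence |(-2s^3 + 5s^2 + 4s + 2) − 14| ≤ 42|s − 2| < ε provided |s − 2| < ε/42.
Choosing δ = min(2, ε/42) ensures both conditions, hence |(-2s^3 + 5s^2 + 4s + 2) − 14| < ε.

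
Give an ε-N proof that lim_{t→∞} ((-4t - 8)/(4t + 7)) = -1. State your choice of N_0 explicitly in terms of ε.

N_0 = (1/4)/ε

Let ε > 0. We seek N_0 > 0 such that t > N_0 implies |(-4t - 8)/(4t + 7) + 1| < ε.
(-4t - 8)/(4t + 7) + 1 = (4(-4t - 8) − (-4)(4t + 7)) / (4(4t + 7)) = -4/(4(4t + 7)).
For t > 0 we have 4t + 7 > 4t, so |(-4t - 8)/(4t + 7) + 1| = 4/(4(4t + 7)) < 4/(4·4t) = (1/4)/t.
Thus |(-4t - 8)/(4t + 7) + 1| < ε whenever t > (1/4)/ε.
Take N_0 = (1/4)/ε. If t > N_0 then |(-4t - 8)/(4t + 7) + 1| < (1/4)/t < ε.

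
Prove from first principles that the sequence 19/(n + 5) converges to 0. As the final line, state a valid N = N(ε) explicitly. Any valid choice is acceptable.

Suppose ε > 0. For n ≥ 1, |19/(n + 5) − 0| = 19/(n + 5) ≤ 19/n.
We need 19/n < ε, i.e. n > 19/ε.
Take N = 19/ε. If n > N then |19/(n + 5)| ≤ 19/n < ε.

N = 19/ε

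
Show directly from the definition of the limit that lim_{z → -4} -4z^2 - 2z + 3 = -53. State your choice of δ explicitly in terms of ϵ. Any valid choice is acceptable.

Fix ϵ > 0. We want δ > 0 such that 0 < |z + 4| < δ implies |(-4z^2 - 2z + 3) + 53| < ϵ.
(-4z^2 - 2z + 3) + 53 = -4z^2 - 2z + 56 = (z + 4)(-4z + 14).
So |(-4z^2 - 2z + 3) + 53| = |z + 4|·|-4z + 14|.
Require δ ≤ 2. Then |z + 4| < 2 gives |z| < 6, and by the triangle inequality |-4z + 14| ≤ 4·6 + 14 = 38.
Hence |(-4z^2 - 2z + 3) + 53| ≤ 38|z + 4| < ϵ provided |z + 4| < ϵ/38.
Take δ = min(2, ϵ/38). Then 0 < |z + 4| < δ gives both |z + 4| < 2 and |z + 4| < ϵ/38, so |(-4z^2 - 2z + 3) + 53| < ϵ.

δ = min(2, ϵ/38)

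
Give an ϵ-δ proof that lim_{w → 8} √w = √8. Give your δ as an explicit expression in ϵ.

δ = min(8, √8·ϵ)

Let ϵ > 0 be given. We want δ > 0 such that 0 < |w − 8| < δ implies |√w − √8| < ϵ.
Multiplying by the conjugate, |√w − √8| = |w − 8|/(√w + √8).
Restrict δ ≤ 8 so that |w − 8| < 8 forces w > 0, and then √w + √8 > √8.
Hence |√w − √8| < |w − 8|/√8, which is < ϵ once |w − 8| < √8·ϵ.
Take δ = min(8, √8·ϵ). If 0 < |w − 8| < δ then w > 0 and |√w − √8| < |w − 8|/√8 < ϵ.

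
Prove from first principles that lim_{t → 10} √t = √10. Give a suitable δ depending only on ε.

Let ε > 0 be given. We want δ > 0 such that 0 < |t − 10| < δ implies |√t − √10| < ε.
Multiplying by the conjugate, |√t − √10| = |t − 10|/(√t + √10).
Restrict δ ≤ 10 so that |t − 10| < 10 forces t > 0, and then √t + √10 > √10.
Hence |√t − √10| < |t − 10|/√10, which is < ε once |t − 10| < √10·ε.
Take δ = min(10, √10·ε). If 0 < |t − 10| < δ then t > 0 and |√t − √10| < |t − 10|/√10 < ε.

δ = min(10, √10·ε)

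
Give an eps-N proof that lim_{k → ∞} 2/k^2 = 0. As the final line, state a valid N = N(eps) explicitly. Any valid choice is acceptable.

N = (2/eps)^{1/2}

Fix eps > 0. For k ≥ 1, |2/k^2 − 0| = 2/k^2.
2/k^2 < eps ⇔ k^2 > 2/eps ⇔ k > (2/eps)^{1/2}.
Take N = (2/eps)^{1/2}. Then k > N implies 2/k^2 < eps.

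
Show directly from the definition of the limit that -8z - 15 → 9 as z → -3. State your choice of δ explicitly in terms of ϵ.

δ = ϵ/8

Fix ϵ > 0. We need δ > 0 so that 0 < |z + 3| < δ implies |(-8z - 15) − 9| < ϵ.
Since (-8z - 15) − 9 = -8(z + 3), we have |(-8z - 15) − 9| = 8|z + 3|.
Thus it suffices that |z + 3| < ϵ/8.
Choosing δ = ϵ/8 gives |(-8z - 15) − 9| = 8|z + 3| < ϵ whenever |z + 3| < δ.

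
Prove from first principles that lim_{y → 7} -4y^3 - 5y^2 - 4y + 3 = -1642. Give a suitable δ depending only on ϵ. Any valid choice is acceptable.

Fix ϵ > 0. We want δ > 0 such that 0 < |y − 7| < δ implies |(-4y^3 - 5y^2 - 4y + 3) + 1642| < ϵ.
(-4y^3 - 5y^2 - 4y + 3) + 1642 = -4y^3 - 5y^2 - 4y + 1645 = (y − 7)(-4y^2 - 33y - 235).
So |(-4y^3 - 5y^2 - 4y + 3) + 1642| = |y − 7|·|-4y^2 - 33y - 235|.
Assume first that |y − 7| < 2, so |y| < 9. Then |-4y^2 - 33y - 235| ≤ 4·9^2 + 33·9 + 235 = 856.
Hence |(-4y^3 - 5y^2 - 4y + 3) + 1642| ≤ 856|y − 7| < ϵ provided |y − 7| < ϵ/856.
Choosing δ = min(2, ϵ/856) ensures both conditions, hence |(-4y^3 - 5y^2 - 4y + 3) + 1642| < ϵ.

δ = min(2, ϵ/856)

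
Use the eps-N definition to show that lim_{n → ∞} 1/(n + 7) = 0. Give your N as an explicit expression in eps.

Suppose eps > 0. For n ≥ 1, |1/(n + 7) − 0| = 1/(n + 7) ≤ 1/n.
We need 1/n < eps, i.e. n > 1/eps.
Take N = 1/eps. If n > N then |1/(n + 7)| ≤ 1/n < eps.

N = 1/eps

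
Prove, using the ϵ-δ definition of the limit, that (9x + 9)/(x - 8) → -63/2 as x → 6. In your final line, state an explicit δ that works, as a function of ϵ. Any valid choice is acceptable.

Suppose ϵ > 0. We want δ > 0 with 0 < |x − 6| < δ ⇒ |(9x + 9)/(x - 8) + 63/2| < ϵ.
Combining over a common denominator, (9x + 9)/(x - 8) + 63/2 = [(9x + 9)·(-2) − 63·(x - 8)] / [(-2)·(x - 8)] = -81(x − 6) / ((-2)(x - 8)).
So |(9x + 9)/(x - 8) + 63/2| = 81|x − 6| / (2·|x − 8|).
Restrict δ ≤ 1. Then |x − 6| < 1 gives |x − 8| = |(x − 6) + (-2)| ≥ 2 − 1 = 1.
Hence |(9x + 9)/(x - 8) + 63/2| < 81|x − 6|/(2·1) = (81/2)|x − 6|, which is < ϵ once |x − 6| < (2/81)ϵ.
Take δ = min(1, (2/81)ϵ). Then 0 < |x − 6| < δ forces both bounds, so |(9x + 9)/(x - 8) + 63/2| < ϵ.

δ = min(1, (2/81)ϵ)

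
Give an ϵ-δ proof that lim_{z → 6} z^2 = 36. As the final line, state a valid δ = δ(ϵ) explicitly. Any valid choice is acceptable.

δ = min(1, ϵ/13)

Let ϵ > 0 be given. We seek δ > 0 with 0 < |z − 6| < δ ⇒ |z^2 − 36| < ϵ.
Factor: z^2 − 36 = (z − 6)(z + 6), so |z^2 − 36| = |z − 6|·|z + 6|.
Restrict δ ≤ 1. Then |z − 6| < 1 gives |z| < 7, so by the triangle inequality |z + 6| ≤ 7 + 6 = 13.
Hence |z^2 − 36| ≤ 13|z − 6|, which is < ϵ once |z − 6| < ϵ/13.
Take δ = min(1, ϵ/13). If 0 < |z − 6| < δ then both bounds hold and |z^2 − 36| ≤ 13|z − 6| < 13·(ϵ/13) = ϵ.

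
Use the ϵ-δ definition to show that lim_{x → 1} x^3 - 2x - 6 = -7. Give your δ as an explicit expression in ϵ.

δ = min(1, ϵ/7)

Let ϵ > 0. We want δ > 0 such that 0 < |x − 1| < δ implies |(x^3 - 2x - 6) + 7| < ϵ.
(x^3 - 2x - 6) + 7 = x^3 - 2x + 1 = (x − 1)(x^2 + x - 1).
So |(x^3 - 2x - 6) + 7| = |x − 1|·|x^2 + x - 1|.
Assume first that |x − 1| < 1, so |x| < 2. Then |x^2 + x - 1| ≤ 2^2 + 2 + 1 = 7.
Hence |(x^3 - 2x - 6) + 7| ≤ 7|x − 1| < ϵ provided |x − 1| < ϵ/7.
Take δ = min(1, ϵ/7). Then 0 < |x − 1| < δ gives both |x − 1| < 1 and |x − 1| < ϵ/7, so |(x^3 - 2x - 6) + 7| < ϵ.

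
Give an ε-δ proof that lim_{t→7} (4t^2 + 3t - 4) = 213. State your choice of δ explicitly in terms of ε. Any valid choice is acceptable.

Let ε > 0 be given. We want δ > 0 such that 0 < |t − 7| < δ implies |(4t^2 + 3t - 4) − 213| < ε.
(4t^2 + 3t - 4) − 213 = 4t^2 + 3t - 217 = (t − 7)(4t + 31).
So |(4t^2 + 3t - 4) − 213| = |t − 7|·|4t + 31|.
Assume first that |t − 7| < 1, so |t| < 8. Then |4t + 31| ≤ 4·8 + 31 = 63.
Hence |(4t^2 + 3t - 4) − 213| ≤ 63|t − 7| < ε provided |t − 7| < ε/63.
Choosing δ = min(1, ε/63) ensures both conditions, hence |(4t^2 + 3t - 4) − 213| < ε.

δ = min(1, ε/63)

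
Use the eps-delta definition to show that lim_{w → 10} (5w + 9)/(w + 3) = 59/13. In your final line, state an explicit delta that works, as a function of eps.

delta = min(13/2, (169/12)eps)

Let eps > 0. We want delta > 0 with 0 < |w − 10| < delta ⇒ |(5w + 9)/(w + 3) − (59/13)| < eps.
Combining over a common denominator, (5w + 9)/(w + 3) − (59/13) = [(5w + 9)·13 − 59·(w + 3)] / [13·(w + 3)] = 6(w − 10) / (13(w + 3)).
So |(5w + 9)/(w + 3) − (59/13)| = 6|w − 10| / (13·|w + 3|).
Restrict delta ≤ 13/2. Then |w − 10| < 13/2 gives |w + 3| = |(w − 10) + 13| ≥ 13 − 13/2 = 13/2.
Hence |(5w + 9)/(w + 3) − (59/13)| < 6|w − 10|/(13·(13/2)) = (12/169)|w − 10|, which is < eps once |w − 10| < (169/12)eps.
Take delta = min(13/2, (169/12)eps). Then 0 < |w − 10| < delta forces both bounds, so |(5w + 9)/(w + 3) − (59/13)| < eps.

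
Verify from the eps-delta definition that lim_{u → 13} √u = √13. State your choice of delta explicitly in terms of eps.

delta = min(13, √13·eps)

Let eps > 0. We want delta > 0 such that 0 < |u − 13| < delta implies |√u − √13| < eps.
Multiplying by the conjugate, |√u − √13| = |u − 13|/(√u + √13).
Restrict delta ≤ 13 so that |u − 13| < 13 forces u > 0, and then √u + √13 > √13.
Hence |√u − √13| < |u − 13|/√13, which is < eps once |u − 13| < √13·eps.
Take delta = min(13, √13·eps). If 0 < |u − 13| < delta then u > 0 and |√u − √13| < |u − 13|/√13 < eps.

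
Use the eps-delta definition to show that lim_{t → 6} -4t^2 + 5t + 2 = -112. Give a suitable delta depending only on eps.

Suppose eps > 0. We want delta > 0 such that 0 < |t − 6| < delta implies |(-4t^2 + 5t + 2) + 112| < eps.
(-4t^2 + 5t + 2) + 112 = -4t^2 + 5t + 114 = (t − 6)(-4t - 19).
So |(-4t^2 + 5t + 2) + 112| = |t − 6|·|-4t - 19|.
Require delta ≤ 1. Then |t − 6| < 1 gives |t| < 7, and by the triangle inequality |-4t - 19| ≤ 4·7 + 19 = 47.
Hence |(-4t^2 + 5t + 2) + 112| ≤ 47|t − 6| < eps provided |t − 6| < eps/47.
Choosing delta = min(1, eps/47) ensures both conditions, hence |(-4t^2 + 5t + 2) + 112| < eps.

delta = min(1, eps/47)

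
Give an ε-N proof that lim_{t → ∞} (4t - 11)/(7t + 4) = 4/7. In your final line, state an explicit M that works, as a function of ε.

Fix ε > 0. We seek M > 0 such that t > M implies |(4t - 11)/(7t + 4) − (4/7)| < ε.
(4t - 11)/(7t + 4) − (4/7) = (7(4t - 11) − 4(7t + 4)) / (7(7t + 4)) = -93/(7(7t + 4)).
For t > 0 we have 7t + 4 > 7t, so |(4t - 11)/(7t + 4) − (4/7)| = 93/(7(7t + 4)) < 93/(7·7t) = (93/49)/t.
Thus |(4t - 11)/(7t + 4) − (4/7)| < ε whenever t > (93/49)/ε.
Take M = (93/49)/ε. If t > M then |(4t - 11)/(7t + 4) − (4/7)| < (93/49)/t < ε.

M = (93/49)/ε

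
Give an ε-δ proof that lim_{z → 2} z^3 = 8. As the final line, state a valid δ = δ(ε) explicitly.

δ = min(2, ε/28)

Let ε > 0. We seek δ > 0 with 0 < |z − 2| < δ ⇒ |z^3 − 8| < ε.
Factor: z^3 − 8 = (z − 2)(z^2 + 2z + 4), so |z^3 − 8| = |z − 2|·|z^2 + 2z + 4|.
Restrict δ ≤ 2. Then |z − 2| < 2 gives |z| < 4, so by the triangle inequality |z^2 + 2z + 4| ≤ 4^2 + 2·4 + 4 = 28.
Hence |z^3 − 8| ≤ 28|z − 2|, which is < ε once |z − 2| < ε/28.
Take δ = min(2, ε/28). If 0 < |z − 2| < δ then both bounds hold and |z^3 − 8| ≤ 28|z − 2| < 28·(ε/28) = ε.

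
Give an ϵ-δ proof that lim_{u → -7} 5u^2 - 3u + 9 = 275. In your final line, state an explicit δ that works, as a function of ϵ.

Suppose ϵ > 0. We want δ > 0 such that 0 < |u + 7| < δ implies |(5u^2 - 3u + 9) − 275| < ϵ.
(5u^2 - 3u + 9) − 275 = 5u^2 - 3u - 266 = (u + 7)(5u - 38).
So |(5u^2 - 3u + 9) − 275| = |u + 7|·|5u - 38|.
Assume first that |u + 7| < 2, so |u| < 9. Then |5u - 38| ≤ 5·9 + 38 = 83.
Hence |(5u^2 - 3u + 9) − 275| ≤ 83|u + 7| < ϵ provided |u + 7| < ϵ/83.
Choosing δ = min(2, ϵ/83) ensures both conditions, hence |(5u^2 - 3u + 9) − 275| < ϵ.

δ = min(2, ϵ/83)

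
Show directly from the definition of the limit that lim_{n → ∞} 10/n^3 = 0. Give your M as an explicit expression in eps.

Let eps > 0 be given. For n ≥ 1, |10/n^3 − 0| = 10/n^3.
10/n^3 < eps ⇔ n^3 > 10/eps ⇔ n > (10/eps)^{1/3}.
Take M = (10/eps)^{1/3}. Then n > M implies 10/n^3 < eps.

M = (10/eps)^{1/3}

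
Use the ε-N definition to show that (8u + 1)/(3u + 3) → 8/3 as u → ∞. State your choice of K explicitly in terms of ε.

K = (7/3)/ε

Let ε > 0. We seek K > 0 such that u > K implies |(8u + 1)/(3u + 3) − (8/3)| < ε.
(8u + 1)/(3u + 3) − (8/3) = (3(8u + 1) − 8(3u + 3)) / (3(3u + 3)) = -21/(3(3u + 3)).
For u > 0 we have 3u + 3 > 3u, so |(8u + 1)/(3u + 3) − (8/3)| = 21/(3(3u + 3)) < 21/(3·3u) = (7/3)/u.
Thus |(8u + 1)/(3u + 3) − (8/3)| < ε whenever u > (7/3)/ε.
Take K = (7/3)/ε. If u > K then |(8u + 1)/(3u + 3) − (8/3)| < (7/3)/u < ε.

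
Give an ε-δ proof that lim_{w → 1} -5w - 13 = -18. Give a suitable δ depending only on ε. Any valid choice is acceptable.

δ = ε/5

Fix ε > 0. We need δ > 0 so that 0 < |w − 1| < δ implies |(-5w - 13) + 18| < ε.
|(-5w - 13) + 18| = |-5w + 5| = 5|w − 1|.
Thus it suffices that |w − 1| < ε/5.
Choosing δ = ε/5 gives |(-5w - 13) + 18| = 5|w − 1| < ε whenever |w − 1| < δ.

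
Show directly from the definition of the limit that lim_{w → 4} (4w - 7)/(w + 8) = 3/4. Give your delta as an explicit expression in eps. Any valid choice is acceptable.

delta = min(6, (24/13)eps)

Suppose eps > 0. We want delta > 0 with 0 < |w − 4| < delta ⇒ |(4w - 7)/(w + 8) − (3/4)| < eps.
Combining over a common denominator, (4w - 7)/(w + 8) − (3/4) = [(4w - 7)·12 − 9·(w + 8)] / [12·(w + 8)] = 39(w − 4) / (12(w + 8)).
So |(4w - 7)/(w + 8) − (3/4)| = 39|w − 4| / (12·|w + 8|).
Restrict delta ≤ 6. Then |w − 4| < 6 gives |w + 8| = |(w − 4) + 12| ≥ 12 − 6 = 6.
Hence |(4w - 7)/(w + 8) − (3/4)| < 39|w − 4|/(12·6) = (13/24)|w − 4|, which is < eps once |w − 4| < (24/13)eps.
Take delta = min(6, (24/13)eps). Then 0 < |w − 4| < delta forces both bounds, so |(4w - 7)/(w + 8) − (3/4)| < eps.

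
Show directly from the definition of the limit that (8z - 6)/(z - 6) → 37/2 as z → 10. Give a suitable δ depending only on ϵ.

δ = min(2, (4/21)ϵ)

Let ϵ > 0. We want δ > 0 with 0 < |z − 10| < δ ⇒ |(8z - 6)/(z - 6) − (37/2)| < ϵ.
Combining over a common denominator, (8z - 6)/(z - 6) − (37/2) = [(8z - 6)·4 − 74·(z - 6)] / [4·(z - 6)] = -42(z − 10) / (4(z - 6)).
So |(8z - 6)/(z - 6) − (37/2)| = 42|z − 10| / (4·|z − 6|).
Require δ ≤ 2, so |z − 6| ≥ |4| − |z − 10| > 4 − 2 = 2.
Hence |(8z - 6)/(z - 6) − (37/2)| < 42|z − 10|/(4·2) = (21/4)|z − 10|, which is < ϵ once |z − 10| < (4/21)ϵ.
Take δ = min(2, (4/21)ϵ). Then 0 < |z − 10| < δ forces both bounds, so |(8z - 6)/(z - 6) − (37/2)| < ϵ.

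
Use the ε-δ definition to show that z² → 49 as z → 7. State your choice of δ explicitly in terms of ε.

Suppose ε > 0. We seek δ > 0 with 0 < |z − 7| < δ ⇒ |z² − 49| < ε.
Factor: z² − 49 = (z − 7)(z + 7), so |z² − 49| = |z − 7|·|z + 7|.
Impose δ ≤ 1 so that |z| < 8; then |z + 7| ≤ 15.
Hence |z² − 49| ≤ 15|z − 7|, which is < ε once |z − 7| < ε/15.
Take δ = min(1, ε/15). If 0 < |z − 7| < δ then both bounds hold and |z² − 49| ≤ 15|z − 7| < 15·(ε/15) = ε.

δ = min(1, ε/15)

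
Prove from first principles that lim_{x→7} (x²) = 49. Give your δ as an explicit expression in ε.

Suppose ε > 0. We seek δ > 0 with 0 < |x − 7| < δ ⇒ |x² − 49| < ε.
Factor: x² − 49 = (x − 7)(x + 7), so |x² − 49| = |x − 7|·|x + 7|.
Impose δ ≤ 1 so that |x| < 8; then |x + 7| ≤ 15.
Hence |x² − 49| ≤ 15|x − 7|, which is < ε once |x − 7| < ε/15.
Take δ = min(1, ε/15). If 0 < |x − 7| < δ then both bounds hold and |x² − 49| ≤ 15|x − 7| < 15·(ε/15) = ε.

δ = min(1, ε/15)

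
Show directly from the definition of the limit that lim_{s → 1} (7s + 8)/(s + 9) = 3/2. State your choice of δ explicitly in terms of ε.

δ = min(5, (10/11)ε)

Let ε > 0 be given. We want δ > 0 with 0 < |s − 1| < δ ⇒ |(7s + 8)/(s + 9) − (3/2)| < ε.
Combining over a common denominator, (7s + 8)/(s + 9) − (3/2) = [(7s + 8)·10 − 15·(s + 9)] / [10·(s + 9)] = 55(s − 1) / (10(s + 9)).
So |(7s + 8)/(s + 9) − (3/2)| = 55|s − 1| / (10·|s + 9|).
Restrict δ ≤ 5. Then |s − 1| < 5 gives |s + 9| = |(s − 1) + 10| ≥ 10 − 5 = 5.
Hence |(7s + 8)/(s + 9) − (3/2)| < 55|s − 1|/(10·5) = (11/10)|s − 1|, which is < ε once |s − 1| < (10/11)ε.
Take δ = min(5, (10/11)ε). Then 0 < |s − 1| < δ forces both bounds, so |(7s + 8)/(s + 9) − (3/2)| < ε.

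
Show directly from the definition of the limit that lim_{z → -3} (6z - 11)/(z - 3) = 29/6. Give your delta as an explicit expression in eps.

delta = min(3, (18/7)eps)

Let eps > 0 be given. We want delta > 0 with 0 < |z + 3| < delta ⇒ |(6z - 11)/(z - 3) − (29/6)| < eps.
Combining over a common denominator, (6z - 11)/(z - 3) − (29/6) = [(6z - 11)·(-6) − (-29)·(z - 3)] / [(-6)·(z - 3)] = -7(z + 3) / ((-6)(z - 3)).
So |(6z - 11)/(z - 3) − (29/6)| = 7|z + 3| / (6·|z − 3|).
Restrict delta ≤ 3. Then |z + 3| < 3 gives |z − 3| = |(z + 3) + (-6)| ≥ 6 − 3 = 3.
Hence |(6z - 11)/(z - 3) − (29/6)| < 7|z + 3|/(6·3) = (7/18)|z + 3|, which is < eps once |z + 3| < (18/7)eps.
Take delta = min(3, (18/7)eps). Then 0 < |z + 3| < delta forces both bounds, so |(6z - 11)/(z - 3) − (29/6)| < eps.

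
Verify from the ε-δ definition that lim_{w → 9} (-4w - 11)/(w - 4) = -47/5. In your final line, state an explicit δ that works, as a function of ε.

δ = min(5/2, (25/54)ε)

Let ε > 0. We want δ > 0 with 0 < |w − 9| < δ ⇒ |(-4w - 11)/(w - 4) + 47/5| < ε.
Combining over a common denominator, (-4w - 11)/(w - 4) + 47/5 = [(-4w - 11)·5 − (-47)·(w - 4)] / [5·(w - 4)] = 27(w − 9) / (5(w - 4)).
So |(-4w - 11)/(w - 4) + 47/5| = 27|w − 9| / (5·|w − 4|).
Require δ ≤ 5/2, so |w − 4| ≥ |5| − |w − 9| > 5 − 5/2 = 5/2.
Hence |(-4w - 11)/(w - 4) + 47/5| < 27|w − 9|/(5·(5/2)) = (54/25)|w − 9|, which is < ε once |w − 9| < (25/54)ε.
Take δ = min(5/2, (25/54)ε). Then 0 < |w − 9| < δ forces both bounds, so |(-4w - 11)/(w - 4) + 47/5| < ε.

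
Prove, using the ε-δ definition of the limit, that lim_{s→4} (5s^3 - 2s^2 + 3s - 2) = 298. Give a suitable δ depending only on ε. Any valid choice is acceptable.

Let ε > 0 be given. We want δ > 0 such that 0 < |s − 4| < δ implies |(5s^3 - 2s^2 + 3s - 2) − 298| < ε.
(5s^3 - 2s^2 + 3s - 2) − 298 = 5s^3 - 2s^2 + 3s - 300 = (s − 4)(5s^2 + 18s + 75).
So |(5s^3 - 2s^2 + 3s - 2) − 298| = |s − 4|·|5s^2 + 18s + 75|.
Require δ ≤ 2. Then |s − 4| < 2 gives |s| < 6, and by the triangle inequality |5s^2 + 18s + 75| ≤ 5·6^2 + 18·6 + 75 = 363.
Hence |(5s^3 - 2s^2 + 3s - 2) − 298| ≤ 363|s − 4| < ε provided |s − 4| < ε/363.
Take δ = min(2, ε/363). Then 0 < |s − 4| < δ gives both |s − 4| < 2 and |s − 4| < ε/363, so |(5s^3 - 2s^2 + 3s - 2) − 298| < ε.

δ = min(2, ε/363)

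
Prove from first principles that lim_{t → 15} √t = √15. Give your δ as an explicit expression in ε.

δ = min(15, √15·ε)

Let ε > 0. We want δ > 0 such that 0 < |t − 15| < δ implies |√t − √15| < ε.
Multiplying by the conjugate, |√t − √15| = |t − 15|/(√t + √15).
Restrict δ ≤ 15 so that |t − 15| < 15 forces t > 0, and then √t + √15 > √15.
Hence |√t − √15| < |t − 15|/√15, which is < ε once |t − 15| < √15·ε.
Take δ = min(15, √15·ε). If 0 < |t − 15| < δ then t > 0 and |√t − √15| < |t − 15|/√15 < ε.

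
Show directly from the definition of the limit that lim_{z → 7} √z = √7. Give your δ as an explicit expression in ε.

δ = min(7, √7·ε)

Suppose ε > 0. We want δ > 0 such that 0 < |z − 7| < δ implies |√z − √7| < ε.
Multiplying by the conjugate, |√z − √7| = |z − 7|/(√z + √7).
Restrict δ ≤ 7 so that |z − 7| < 7 forces z > 0, and then √z + √7 > √7.
Hence |√z − √7| < |z − 7|/√7, which is < ε once |z − 7| < √7·ε.
Take δ = min(7, √7·ε). If 0 < |z − 7| < δ then z > 0 and |√z − √7| < |z − 7|/√7 < ε.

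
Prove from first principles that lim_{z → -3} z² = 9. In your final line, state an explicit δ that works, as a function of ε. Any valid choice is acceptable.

Fix ε > 0. We seek δ > 0 with 0 < |z + 3| < δ ⇒ |z² − 9| < ε.
Factor: z² − 9 = (z + 3)(z - 3), so |z² − 9| = |z + 3|·|z - 3|.
Impose δ ≤ 2 so that |z| < 5; then |z - 3| ≤ 8.
Hence |z² − 9| ≤ 8|z + 3|, which is < ε once |z + 3| < ε/8.
Take δ = min(2, ε/8). If 0 < |z + 3| < δ then both bounds hold and |z² − 9| ≤ 8|z + 3| < 8·(ε/8) = ε.

δ = min(2, ε/8)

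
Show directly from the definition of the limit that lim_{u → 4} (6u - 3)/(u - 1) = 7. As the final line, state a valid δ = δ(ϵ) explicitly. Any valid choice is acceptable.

Let ϵ > 0. We want δ > 0 with 0 < |u − 4| < δ ⇒ |(6u - 3)/(u - 1) − 7| < ϵ.
Combining over a common denominator, (6u - 3)/(u - 1) − 7 = [(6u - 3)·3 − 21·(u - 1)] / [3·(u - 1)] = -3(u − 4) / (3(u - 1)).
So |(6u - 3)/(u - 1) − 7| = 3|u − 4| / (3·|u − 1|).
Require δ ≤ 3/2, so |u − 1| ≥ |3| − |u − 4| > 3 − 3/2 = 3/2.
Hence |(6u - 3)/(u - 1) − 7| < 3|u − 4|/(3·(3/2)) = (2/3)|u − 4|, which is < ϵ once |u − 4| < (3/2)ϵ.
Take δ = min(3/2, (3/2)ϵ). Then 0 < |u − 4| < δ forces both bounds, so |(6u - 3)/(u - 1) − 7| < ϵ.

δ = min(3/2, (3/2)ϵ)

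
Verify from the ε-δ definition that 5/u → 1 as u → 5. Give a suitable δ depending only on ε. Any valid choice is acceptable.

Suppose ε > 0. We seek δ > 0 such that 0 < |u − 5| < δ implies |5/u − 1| < ε.
|5/u − 1| = 5·|5 − u|/(5·|u|) = 5|u − 5|/(5|u|).
Restrict δ ≤ 5/2. Then |u − 5| < 5/2 gives |u| > 5/2, so 5|u| > 25/2.
Then |5/u − 1| < 5|u − 5|/(25/2), which is < ε when |u − 5| < (5/2)ε.
Take δ = min(5/2, (5/2)ε). Then 0 < |u − 5| < δ gives both |u − 5| < 5/2 and |u − 5| < (5/2)ε, so |5/u − 1| < ε.

δ = min(5/2, (5/2)ε)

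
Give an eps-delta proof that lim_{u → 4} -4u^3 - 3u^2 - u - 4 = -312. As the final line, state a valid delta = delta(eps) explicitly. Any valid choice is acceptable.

Suppose eps > 0. We want delta > 0 such that 0 < |u − 4| < delta implies |(-4u^3 - 3u^2 - u - 4) + 312| < eps.
(-4u^3 - 3u^2 - u - 4) + 312 = -4u^3 - 3u^2 - u + 308 = (u − 4)(-4u^2 - 19u - 77).
So |(-4u^3 - 3u^2 - u - 4) + 312| = |u − 4|·|-4u^2 - 19u - 77|.
Require delta ≤ 1. Then |u − 4| < 1 gives |u| < 5, and by the triangle inequality |-4u^2 - 19u - 77| ≤ 4·5^2 + 19·5 + 77 = 272.
Hence |(-4u^3 - 3u^2 - u - 4) + 312| ≤ 272|u − 4| < eps provided |u − 4| < eps/272.
Take delta = min(1, eps/272). Then 0 < |u − 4| < delta gives both |u − 4| < 1 and |u − 4| < eps/272, so |(-4u^3 - 3u^2 - u - 4) + 312| < eps.

delta = min(1, eps/272)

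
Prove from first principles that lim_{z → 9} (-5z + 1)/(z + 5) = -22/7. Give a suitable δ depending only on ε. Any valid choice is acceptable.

Let ε > 0. We want δ > 0 with 0 < |z − 9| < δ ⇒ |(-5z + 1)/(z + 5) + 22/7| < ε.
Combining over a common denominator, (-5z + 1)/(z + 5) + 22/7 = [(-5z + 1)·14 − (-44)·(z + 5)] / [14·(z + 5)] = -26(z − 9) / (14(z + 5)).
So |(-5z + 1)/(z + 5) + 22/7| = 26|z − 9| / (14·|z + 5|).
Require δ ≤ 7, so |z + 5| ≥ |14| − |z − 9| > 14 − 7 = 7.
Hence |(-5z + 1)/(z + 5) + 22/7| < 26|z − 9|/(14·7) = (13/49)|z − 9|, which is < ε once |z − 9| < (49/13)ε.
Take δ = min(7, (49/13)ε). Then 0 < |z − 9| < δ forces both bounds, so |(-5z + 1)/(z + 5) + 22/7| < ε.

δ = min(7, (49/13)ε)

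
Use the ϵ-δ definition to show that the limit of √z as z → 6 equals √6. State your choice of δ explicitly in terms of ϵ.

Suppose ϵ > 0. We want δ > 0 such that 0 < |z − 6| < δ implies |√z − √6| < ϵ.
Multiplying by the conjugate, |√z − √6| = |z − 6|/(√z + √6).
Restrict δ ≤ 6 so that |z − 6| < 6 forces z > 0, and then √z + √6 > √6.
Hence |√z − √6| < |z − 6|/√6, which is < ϵ once |z − 6| < √6·ϵ.
Take δ = min(6, √6·ϵ). If 0 < |z − 6| < δ then z > 0 and |√z − √6| < |z − 6|/√6 < ϵ.

δ = min(6, √6·ϵ)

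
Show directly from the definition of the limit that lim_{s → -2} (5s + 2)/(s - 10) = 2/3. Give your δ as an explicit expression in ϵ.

δ = min(6, (18/13)ϵ)

Let ϵ > 0. We want δ > 0 with 0 < |s + 2| < δ ⇒ |(5s + 2)/(s - 10) − (2/3)| < ϵ.
Combining over a common denominator, (5s + 2)/(s - 10) − (2/3) = [(5s + 2)·(-12) − (-8)·(s - 10)] / [(-12)·(s - 10)] = -52(s + 2) / ((-12)(s - 10)).
So |(5s + 2)/(s - 10) − (2/3)| = 52|s + 2| / (12·|s − 10|).
Restrict δ ≤ 6. Then |s + 2| < 6 gives |s − 10| = |(s + 2) + (-12)| ≥ 12 − 6 = 6.
Hence |(5s + 2)/(s - 10) − (2/3)| < 52|s + 2|/(12·6) = (13/18)|s + 2|, which is < ϵ once |s + 2| < (18/13)ϵ.
Take δ = min(6, (18/13)ϵ). Then 0 < |s + 2| < δ forces both bounds, so |(5s + 2)/(s - 10) − (2/3)| < ϵ.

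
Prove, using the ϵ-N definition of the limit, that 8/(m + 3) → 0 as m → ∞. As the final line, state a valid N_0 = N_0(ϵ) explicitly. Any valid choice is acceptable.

Suppose ϵ > 0. For m ≥ 1, |8/(m + 3) − 0| = 8/(m + 3) ≤ 8/m.
We need 8/m < ϵ, i.e. m > 8/ϵ.
Take N_0 = 8/ϵ. If m > N_0 then |8/(m + 3)| ≤ 8/m < ϵ.

N_0 = 8/ϵ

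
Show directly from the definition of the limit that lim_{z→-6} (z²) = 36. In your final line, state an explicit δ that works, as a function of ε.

δ = min(1, ε/13)

Let ε > 0. We seek δ > 0 with 0 < |z + 6| < δ ⇒ |z² − 36| < ε.
Factor: z² − 36 = (z + 6)(z - 6), so |z² − 36| = |z + 6|·|z - 6|.
Restrict δ ≤ 1. Then |z + 6| < 1 gives |z| < 7, so by the triangle inequality |z - 6| ≤ 7 + 6 = 13.
Hence |z² − 36| ≤ 13|z + 6|, which is < ε once |z + 6| < ε/13.
Take δ = min(1, ε/13). If 0 < |z + 6| < δ then both bounds hold and |z² − 36| ≤ 13|z + 6| < 13·(ε/13) = ε.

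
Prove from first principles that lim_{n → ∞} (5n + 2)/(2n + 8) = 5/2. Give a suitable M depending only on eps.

Fix eps > 0. For n ≥ 1, |(5n + 2)/(2n + 8) − (5/2)| = |-36|/(2(2n + 8)) = 36/(2(2n + 8)).
Since 2n + 8 ≥ 2n for n ≥ 1, this is ≤ 36/(2·2n) = 9/n.
So |(5n + 2)/(2n + 8) − (5/2)| < eps whenever n > 9/eps.
Take M = 9/eps. If n > M then |(5n + 2)/(2n + 8) − (5/2)| ≤ 9/n < eps.

M = 9/eps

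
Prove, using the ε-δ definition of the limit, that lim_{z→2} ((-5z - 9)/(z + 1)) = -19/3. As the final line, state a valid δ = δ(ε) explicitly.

Let ε > 0. We want δ > 0 with 0 < |z − 2| < δ ⇒ |(-5z - 9)/(z + 1) + 19/3| < ε.
Combining over a common denominator, (-5z - 9)/(z + 1) + 19/3 = [(-5z - 9)·3 − (-19)·(z + 1)] / [3·(z + 1)] = 4(z − 2) / (3(z + 1)).
So |(-5z - 9)/(z + 1) + 19/3| = 4|z − 2| / (3·|z + 1|).
Require δ ≤ 3/2, so |z + 1| ≥ |3| − |z − 2| > 3 − 3/2 = 3/2.
Hence |(-5z - 9)/(z + 1) + 19/3| < 4|z − 2|/(3·(3/2)) = (8/9)|z − 2|, which is < ε once |z − 2| < (9/8)ε.
Take δ = min(3/2, (9/8)ε). Then 0 < |z − 2| < δ forces both bounds, so |(-5z - 9)/(z + 1) + 19/3| < ε.

δ = min(3/2, (9/8)ε)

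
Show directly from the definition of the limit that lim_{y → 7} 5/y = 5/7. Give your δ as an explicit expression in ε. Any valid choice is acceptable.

Let ε > 0 be given. We seek δ > 0 such that 0 < |y − 7| < δ implies |5/y − (5/7)| < ε.
|5/y − (5/7)| = 5·|7 − y|/(7·|y|) = 5|y − 7|/(7|y|).
Require δ ≤ 7/2 so that |y| > 7 − 7/2 = 7/2, hence 7|y| > 49/2.
Then |5/y − (5/7)| < 5|y − 7|/(49/2), which is < ε when |y − 7| < (49/10)ε.
Take δ = min(7/2, (49/10)ε). Then 0 < |y − 7| < δ gives both |y − 7| < 7/2 and |y − 7| < (49/10)ε, so |5/y − (5/7)| < ε.

δ = min(7/2, (49/10)ε)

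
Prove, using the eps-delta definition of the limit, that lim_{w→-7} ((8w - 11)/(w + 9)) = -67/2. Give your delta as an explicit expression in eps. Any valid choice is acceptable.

Let eps > 0. We want delta > 0 with 0 < |w + 7| < delta ⇒ |(8w - 11)/(w + 9) + 67/2| < eps.
Combining over a common denominator, (8w - 11)/(w + 9) + 67/2 = [(8w - 11)·2 − (-67)·(w + 9)] / [2·(w + 9)] = 83(w + 7) / (2(w + 9)).
So |(8w - 11)/(w + 9) + 67/2| = 83|w + 7| / (2·|w + 9|).
Restrict delta ≤ 1. Then |w + 7| < 1 gives |w + 9| = |(w + 7) + 2| ≥ 2 − 1 = 1.
Hence |(8w - 11)/(w + 9) + 67/2| < 83|w + 7|/(2·1) = (83/2)|w + 7|, which is < eps once |w + 7| < (2/83)eps.
Take delta = min(1, (2/83)eps). Then 0 < |w + 7| < delta forces both bounds, so |(8w - 11)/(w + 9) + 67/2| < eps.

delta = min(1, (2/83)eps)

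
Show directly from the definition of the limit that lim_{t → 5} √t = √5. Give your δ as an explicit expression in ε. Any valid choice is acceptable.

Suppose ε > 0. We want δ > 0 such that 0 < |t − 5| < δ implies |√t − √5| < ε.
Multiplying by the conjugate, |√t − √5| = |t − 5|/(√t + √5).
Restrict δ ≤ 5 so that |t − 5| < 5 forces t > 0, and then √t + √5 > √5.
Hence |√t − √5| < |t − 5|/√5, which is < ε once |t − 5| < √5·ε.
Take δ = min(5, √5·ε). If 0 < |t − 5| < δ then t > 0 and |√t − √5| < |t − 5|/√5 < ε.

δ = min(5, √5·ε)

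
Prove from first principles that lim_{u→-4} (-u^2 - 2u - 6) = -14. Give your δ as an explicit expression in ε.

δ = min(1, ε/7)

Let ε > 0. We want δ > 0 such that 0 < |u + 4| < δ implies |(-u^2 - 2u - 6) + 14| < ε.
(-u^2 - 2u - 6) + 14 = -u^2 - 2u + 8 = (u + 4)(-u + 2).
So |(-u^2 - 2u - 6) + 14| = |u + 4|·|-u + 2|.
Require δ ≤ 1. Then |u + 4| < 1 gives |u| < 5, and by the triangle inequality |-u + 2| ≤ 5 + 2 = 7.
Hence |(-u^2 - 2u - 6) + 14| ≤ 7|u + 4| < ε provided |u + 4| < ε/7.
Take δ = min(1, ε/7). Then 0 < |u + 4| < δ gives both |u + 4| < 1 and |u + 4| < ε/7, so |(-u^2 - 2u - 6) + 14| < ε.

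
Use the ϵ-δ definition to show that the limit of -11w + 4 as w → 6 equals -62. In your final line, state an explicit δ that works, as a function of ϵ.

δ = ϵ/11

Let ϵ > 0 be given. We need δ > 0 so that 0 < |w − 6| < δ implies |(-11w + 4) + 62| < ϵ.
|(-11w + 4) + 62| = |-11w + 66| = 11|w − 6|.
So 11|w − 6| < ϵ exactly when |w − 6| < ϵ/11.
Take δ = ϵ/11. If 0 < |w − 6| < δ then |(-11w + 4) + 62| = 11|w − 6| < 11·(ϵ/11) = ϵ.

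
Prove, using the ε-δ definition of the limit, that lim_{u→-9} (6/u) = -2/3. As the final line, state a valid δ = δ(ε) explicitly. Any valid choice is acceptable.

δ = min(9/2, (27/4)ε)

Fix ε > 0. We seek δ > 0 such that 0 < |u + 9| < δ implies |6/u + 2/3| < ε.
|6/u + 2/3| = 6·|-9 − u|/(9·|u|) = 6|u + 9|/(9|u|).
Require δ ≤ 9/2 so that |u| > 9 − 9/2 = 9/2, hence 9|u| > 81/2.
Then |6/u + 2/3| < 6|u + 9|/(81/2), which is < ε when |u + 9| < (27/4)ε.
Take δ = min(9/2, (27/4)ε). Then 0 < |u + 9| < δ gives both |u + 9| < 9/2 and |u + 9| < (27/4)ε, so |6/u + 2/3| < ε.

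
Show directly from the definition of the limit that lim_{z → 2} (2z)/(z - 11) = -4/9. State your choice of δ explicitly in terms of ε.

δ = min(9/2, (81/44)ε)

Let ε > 0. We want δ > 0 with 0 < |z − 2| < δ ⇒ |(2z)/(z - 11) + 4/9| < ε.
Combining over a common denominator, (2z)/(z - 11) + 4/9 = [(2z)·(-9) − 4·(z - 11)] / [(-9)·(z - 11)] = -22(z − 2) / ((-9)(z - 11)).
So |(2z)/(z - 11) + 4/9| = 22|z − 2| / (9·|z − 11|).
Require δ ≤ 9/2, so |z − 11| ≥ |-9| − |z − 2| > 9 − 9/2 = 9/2.
Hence |(2z)/(z - 11) + 4/9| < 22|z − 2|/(9·(9/2)) = (44/81)|z − 2|, which is < ε once |z − 2| < (81/44)ε.
Take δ = min(9/2, (81/44)ε). Then 0 < |z − 2| < δ forces both bounds, so |(2z)/(z - 11) + 4/9| < ε.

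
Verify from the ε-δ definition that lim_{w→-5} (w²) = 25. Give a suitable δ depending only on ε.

δ = min(1, ε/11)

Let ε > 0 be given. We seek δ > 0 with 0 < |w + 5| < δ ⇒ |w² − 25| < ε.
Factor: w² − 25 = (w + 5)(w - 5), so |w² − 25| = |w + 5|·|w - 5|.
Impose δ ≤ 1 so that |w| < 6; then |w - 5| ≤ 11.
Hence |w² − 25| ≤ 11|w + 5|, which is < ε once |w + 5| < ε/11.
Take δ = min(1, ε/11). If 0 < |w + 5| < δ then both bounds hold and |w² − 25| ≤ 11|w + 5| < 11·(ε/11) = ε.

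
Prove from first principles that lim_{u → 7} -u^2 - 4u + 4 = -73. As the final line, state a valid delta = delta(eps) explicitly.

delta = min(2, eps/20)

Let eps > 0 be given. We want delta > 0 such that 0 < |u − 7| < delta implies |(-u^2 - 4u + 4) + 73| < eps.
(-u^2 - 4u + 4) + 73 = -u^2 - 4u + 77 = (u − 7)(-u - 11).
So |(-u^2 - 4u + 4) + 73| = |u − 7|·|-u - 11|.
Require delta ≤ 2. Then |u − 7| < 2 gives |u| < 9, and by the triangle inequality |-u - 11| ≤ 9 + 11 = 20.
Hence |(-u^2 - 4u + 4) + 73| ≤ 20|u − 7| < eps provided |u − 7| < eps/20.
Take delta = min(2, eps/20). Then 0 < |u − 7| < delta gives both |u − 7| < 2 and |u − 7| < eps/20, so |(-u^2 - 4u + 4) + 73| < eps.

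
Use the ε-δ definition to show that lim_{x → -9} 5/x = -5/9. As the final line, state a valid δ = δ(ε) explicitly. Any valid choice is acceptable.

δ = min(9/2, (81/10)ε)

Suppose ε > 0. We seek δ > 0 such that 0 < |x + 9| < δ implies |5/x + 5/9| < ε.
|5/x + 5/9| = 5·|-9 − x|/(9·|x|) = 5|x + 9|/(9|x|).
Require δ ≤ 9/2 so that |x| > 9 − 9/2 = 9/2, hence 9|x| > 81/2.
Then |5/x + 5/9| < 5|x + 9|/(81/2), which is < ε when |x + 9| < (81/10)ε.
Take δ = min(9/2, (81/10)ε). Then 0 < |x + 9| < δ gives both |x + 9| < 9/2 and |x + 9| < (81/10)ε, so |5/x + 5/9| < ε.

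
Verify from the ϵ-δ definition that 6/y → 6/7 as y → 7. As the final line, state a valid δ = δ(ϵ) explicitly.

Suppose ϵ > 0. We seek δ > 0 such that 0 < |y − 7| < δ implies |6/y − (6/7)| < ϵ.
|6/y − (6/7)| = 6·|7 − y|/(7·|y|) = 6|y − 7|/(7|y|).
Require δ ≤ 7/2 so that |y| > 7 − 7/2 = 7/2, hence 7|y| > 49/2.
Then |6/y − (6/7)| < 6|y − 7|/(49/2), which is < ϵ when |y − 7| < (49/12)ϵ.
Take δ = min(7/2, (49/12)ϵ). Then 0 < |y − 7| < δ gives both |y − 7| < 7/2 and |y − 7| < (49/12)ϵ, so |6/y − (6/7)| < ϵ.

δ = min(7/2, (49/12)ϵ)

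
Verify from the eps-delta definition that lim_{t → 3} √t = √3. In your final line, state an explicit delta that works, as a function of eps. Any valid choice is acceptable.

Suppose eps > 0. We want delta > 0 such that 0 < |t − 3| < delta implies |√t − √3| < eps.
Rationalise: √t − √3 = (t − 3)/(√t + √3), so |√t − √3| = |t − 3|/(√t + √3).
Restrict delta ≤ 3 so that |t − 3| < 3 forces t > 0, and then √t + √3 > √3.
Hence |√t − √3| < |t − 3|/√3, which is < eps once |t − 3| < √3·eps.
Take delta = min(3, √3·eps). If 0 < |t − 3| < delta then t > 0 and |√t − √3| < |t − 3|/√3 < eps.

delta = min(3, √3·eps)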